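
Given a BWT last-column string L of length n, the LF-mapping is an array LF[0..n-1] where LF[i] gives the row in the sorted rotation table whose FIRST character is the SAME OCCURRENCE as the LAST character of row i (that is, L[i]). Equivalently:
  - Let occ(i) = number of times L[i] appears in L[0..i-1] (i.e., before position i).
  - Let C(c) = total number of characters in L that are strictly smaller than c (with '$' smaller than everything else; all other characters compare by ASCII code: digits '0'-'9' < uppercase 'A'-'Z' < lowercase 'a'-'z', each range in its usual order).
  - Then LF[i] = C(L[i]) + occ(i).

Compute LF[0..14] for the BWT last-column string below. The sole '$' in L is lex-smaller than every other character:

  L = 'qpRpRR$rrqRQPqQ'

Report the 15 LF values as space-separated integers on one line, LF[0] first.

Answer: 10 8 4 9 5 6 0 13 14 11 7 2 1 12 3

Derivation:
Char counts: '$':1, 'P':1, 'Q':2, 'R':4, 'p':2, 'q':3, 'r':2
C (first-col start): C('$')=0, C('P')=1, C('Q')=2, C('R')=4, C('p')=8, C('q')=10, C('r')=13
L[0]='q': occ=0, LF[0]=C('q')+0=10+0=10
L[1]='p': occ=0, LF[1]=C('p')+0=8+0=8
L[2]='R': occ=0, LF[2]=C('R')+0=4+0=4
L[3]='p': occ=1, LF[3]=C('p')+1=8+1=9
L[4]='R': occ=1, LF[4]=C('R')+1=4+1=5
L[5]='R': occ=2, LF[5]=C('R')+2=4+2=6
L[6]='$': occ=0, LF[6]=C('$')+0=0+0=0
L[7]='r': occ=0, LF[7]=C('r')+0=13+0=13
L[8]='r': occ=1, LF[8]=C('r')+1=13+1=14
L[9]='q': occ=1, LF[9]=C('q')+1=10+1=11
L[10]='R': occ=3, LF[10]=C('R')+3=4+3=7
L[11]='Q': occ=0, LF[11]=C('Q')+0=2+0=2
L[12]='P': occ=0, LF[12]=C('P')+0=1+0=1
L[13]='q': occ=2, LF[13]=C('q')+2=10+2=12
L[14]='Q': occ=1, LF[14]=C('Q')+1=2+1=3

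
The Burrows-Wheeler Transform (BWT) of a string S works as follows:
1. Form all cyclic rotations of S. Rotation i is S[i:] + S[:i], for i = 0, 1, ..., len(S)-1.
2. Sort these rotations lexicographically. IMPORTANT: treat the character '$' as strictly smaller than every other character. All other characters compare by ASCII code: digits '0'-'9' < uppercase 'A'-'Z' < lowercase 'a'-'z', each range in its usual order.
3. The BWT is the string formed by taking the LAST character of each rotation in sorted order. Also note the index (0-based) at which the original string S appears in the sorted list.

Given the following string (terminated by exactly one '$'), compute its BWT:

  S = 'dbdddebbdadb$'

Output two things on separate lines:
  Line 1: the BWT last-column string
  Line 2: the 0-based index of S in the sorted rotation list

Answer: bddebdba$bddd
8

Derivation:
All 13 rotations (rotation i = S[i:]+S[:i]):
  rot[0] = dbdddebbdadb$
  rot[1] = bdddebbdadb$d
  rot[2] = dddebbdadb$db
  rot[3] = ddebbdadb$dbd
  rot[4] = debbdadb$dbdd
  rot[5] = ebbdadb$dbddd
  rot[6] = bbdadb$dbddde
  rot[7] = bdadb$dbdddeb
  rot[8] = dadb$dbdddebb
  rot[9] = adb$dbdddebbd
  rot[10] = db$dbdddebbda
  rot[11] = b$dbdddebbdad
  rot[12] = $dbdddebbdadb
Sorted (with $ < everything):
  sorted[0] = $dbdddebbdadb  (last char: 'b')
  sorted[1] = adb$dbdddebbd  (last char: 'd')
  sorted[2] = b$dbdddebbdad  (last char: 'd')
  sorted[3] = bbdadb$dbddde  (last char: 'e')
  sorted[4] = bdadb$dbdddeb  (last char: 'b')
  sorted[5] = bdddebbdadb$d  (last char: 'd')
  sorted[6] = dadb$dbdddebb  (last char: 'b')
  sorted[7] = db$dbdddebbda  (last char: 'a')
  sorted[8] = dbdddebbdadb$  (last char: '$')
  sorted[9] = dddebbdadb$db  (last char: 'b')
  sorted[10] = ddebbdadb$dbd  (last char: 'd')
  sorted[11] = debbdadb$dbdd  (last char: 'd')
  sorted[12] = ebbdadb$dbddd  (last char: 'd')
Last column: bddebdba$bddd
Original string S is at sorted index 8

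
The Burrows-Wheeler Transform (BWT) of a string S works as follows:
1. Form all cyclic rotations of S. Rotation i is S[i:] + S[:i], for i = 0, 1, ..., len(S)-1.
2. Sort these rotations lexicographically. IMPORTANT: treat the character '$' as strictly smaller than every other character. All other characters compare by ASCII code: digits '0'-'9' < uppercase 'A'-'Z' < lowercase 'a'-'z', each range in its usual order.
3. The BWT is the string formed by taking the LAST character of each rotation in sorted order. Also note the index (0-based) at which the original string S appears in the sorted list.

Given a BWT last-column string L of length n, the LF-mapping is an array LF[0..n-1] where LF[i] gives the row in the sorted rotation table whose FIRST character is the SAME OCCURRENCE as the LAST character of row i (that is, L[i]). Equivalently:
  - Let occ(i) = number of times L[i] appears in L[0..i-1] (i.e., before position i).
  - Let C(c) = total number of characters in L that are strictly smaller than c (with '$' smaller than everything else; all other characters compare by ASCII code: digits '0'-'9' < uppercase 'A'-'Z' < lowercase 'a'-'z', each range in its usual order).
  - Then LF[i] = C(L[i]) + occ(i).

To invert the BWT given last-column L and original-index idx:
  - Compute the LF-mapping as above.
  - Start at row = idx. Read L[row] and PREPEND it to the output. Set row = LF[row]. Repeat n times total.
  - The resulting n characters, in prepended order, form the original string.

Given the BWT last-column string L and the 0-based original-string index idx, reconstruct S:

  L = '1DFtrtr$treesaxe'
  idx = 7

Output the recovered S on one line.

LF mapping: 1 2 3 12 8 13 9 0 14 10 5 6 11 4 15 7
Walk LF starting at row 7, prepending L[row]:
  step 1: row=7, L[7]='$', prepend. Next row=LF[7]=0
  step 2: row=0, L[0]='1', prepend. Next row=LF[0]=1
  step 3: row=1, L[1]='D', prepend. Next row=LF[1]=2
  step 4: row=2, L[2]='F', prepend. Next row=LF[2]=3
  step 5: row=3, L[3]='t', prepend. Next row=LF[3]=12
  step 6: row=12, L[12]='s', prepend. Next row=LF[12]=11
  step 7: row=11, L[11]='e', prepend. Next row=LF[11]=6
  step 8: row=6, L[6]='r', prepend. Next row=LF[6]=9
  step 9: row=9, L[9]='r', prepend. Next row=LF[9]=10
  step 10: row=10, L[10]='e', prepend. Next row=LF[10]=5
  step 11: row=5, L[5]='t', prepend. Next row=LF[5]=13
  step 12: row=13, L[13]='a', prepend. Next row=LF[13]=4
  step 13: row=4, L[4]='r', prepend. Next row=LF[4]=8
  step 14: row=8, L[8]='t', prepend. Next row=LF[8]=14
  step 15: row=14, L[14]='x', prepend. Next row=LF[14]=15
  step 16: row=15, L[15]='e', prepend. Next row=LF[15]=7
Reversed output: extraterrestFD1$

Answer: extraterrestFD1$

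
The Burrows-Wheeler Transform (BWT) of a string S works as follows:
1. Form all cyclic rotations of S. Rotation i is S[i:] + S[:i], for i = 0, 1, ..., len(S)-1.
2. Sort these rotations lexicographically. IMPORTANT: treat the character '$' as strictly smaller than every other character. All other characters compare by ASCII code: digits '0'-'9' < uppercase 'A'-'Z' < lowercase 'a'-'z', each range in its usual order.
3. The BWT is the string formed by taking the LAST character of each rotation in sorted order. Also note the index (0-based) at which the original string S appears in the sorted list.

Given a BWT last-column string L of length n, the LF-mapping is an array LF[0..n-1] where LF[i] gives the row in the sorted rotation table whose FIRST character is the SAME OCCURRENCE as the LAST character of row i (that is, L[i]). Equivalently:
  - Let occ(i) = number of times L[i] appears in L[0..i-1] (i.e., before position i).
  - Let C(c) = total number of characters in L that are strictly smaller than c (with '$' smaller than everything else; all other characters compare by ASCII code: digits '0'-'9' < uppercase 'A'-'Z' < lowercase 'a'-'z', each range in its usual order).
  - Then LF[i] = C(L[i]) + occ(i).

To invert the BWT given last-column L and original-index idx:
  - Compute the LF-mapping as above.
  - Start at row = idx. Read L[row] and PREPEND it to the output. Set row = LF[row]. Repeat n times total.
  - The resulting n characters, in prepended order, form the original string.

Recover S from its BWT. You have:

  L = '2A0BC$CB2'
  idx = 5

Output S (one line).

LF mapping: 2 4 1 5 7 0 8 6 3
Walk LF starting at row 5, prepending L[row]:
  step 1: row=5, L[5]='$', prepend. Next row=LF[5]=0
  step 2: row=0, L[0]='2', prepend. Next row=LF[0]=2
  step 3: row=2, L[2]='0', prepend. Next row=LF[2]=1
  step 4: row=1, L[1]='A', prepend. Next row=LF[1]=4
  step 5: row=4, L[4]='C', prepend. Next row=LF[4]=7
  step 6: row=7, L[7]='B', prepend. Next row=LF[7]=6
  step 7: row=6, L[6]='C', prepend. Next row=LF[6]=8
  step 8: row=8, L[8]='2', prepend. Next row=LF[8]=3
  step 9: row=3, L[3]='B', prepend. Next row=LF[3]=5
Reversed output: B2CBCA02$

Answer: B2CBCA02$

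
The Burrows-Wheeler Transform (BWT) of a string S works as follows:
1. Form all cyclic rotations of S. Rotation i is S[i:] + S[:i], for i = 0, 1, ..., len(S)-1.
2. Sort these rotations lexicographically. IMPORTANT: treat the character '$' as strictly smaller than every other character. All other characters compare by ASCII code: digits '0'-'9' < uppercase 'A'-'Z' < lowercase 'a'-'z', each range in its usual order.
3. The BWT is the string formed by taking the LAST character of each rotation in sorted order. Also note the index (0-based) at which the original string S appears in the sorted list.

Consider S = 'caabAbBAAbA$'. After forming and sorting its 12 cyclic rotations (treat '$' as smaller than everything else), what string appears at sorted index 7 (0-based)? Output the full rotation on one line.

Answer: abAbBAAbA$ca

Derivation:
All 12 rotations (rotation i = S[i:]+S[:i]):
  rot[0] = caabAbBAAbA$
  rot[1] = aabAbBAAbA$c
  rot[2] = abAbBAAbA$ca
  rot[3] = bAbBAAbA$caa
  rot[4] = AbBAAbA$caab
  rot[5] = bBAAbA$caabA
  rot[6] = BAAbA$caabAb
  rot[7] = AAbA$caabAbB
  rot[8] = AbA$caabAbBA
  rot[9] = bA$caabAbBAA
  rot[10] = A$caabAbBAAb
  rot[11] = $caabAbBAAbA
Sorted (with $ < everything):
  sorted[0] = $caabAbBAAbA
  sorted[1] = A$caabAbBAAb
  sorted[2] = AAbA$caabAbB
  sorted[3] = AbA$caabAbBA
  sorted[4] = AbBAAbA$caab
  sorted[5] = BAAbA$caabAb
  sorted[6] = aabAbBAAbA$c
  sorted[7] = abAbBAAbA$ca
  sorted[8] = bA$caabAbBAA
  sorted[9] = bAbBAAbA$caa
  sorted[10] = bBAAbA$caabA
  sorted[11] = caabAbBAAbA$
sorted[7] = abAbBAAbA$ca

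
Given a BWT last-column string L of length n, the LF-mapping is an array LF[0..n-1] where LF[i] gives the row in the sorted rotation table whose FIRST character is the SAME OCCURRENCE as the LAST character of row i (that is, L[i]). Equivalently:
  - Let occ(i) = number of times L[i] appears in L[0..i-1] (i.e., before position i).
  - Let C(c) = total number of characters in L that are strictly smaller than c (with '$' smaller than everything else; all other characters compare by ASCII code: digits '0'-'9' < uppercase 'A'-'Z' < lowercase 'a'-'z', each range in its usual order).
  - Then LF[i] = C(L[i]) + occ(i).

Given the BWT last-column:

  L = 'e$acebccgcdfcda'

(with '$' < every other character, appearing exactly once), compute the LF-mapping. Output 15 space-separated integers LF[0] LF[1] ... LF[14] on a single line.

Answer: 11 0 1 4 12 3 5 6 14 7 9 13 8 10 2

Derivation:
Char counts: '$':1, 'a':2, 'b':1, 'c':5, 'd':2, 'e':2, 'f':1, 'g':1
C (first-col start): C('$')=0, C('a')=1, C('b')=3, C('c')=4, C('d')=9, C('e')=11, C('f')=13, C('g')=14
L[0]='e': occ=0, LF[0]=C('e')+0=11+0=11
L[1]='$': occ=0, LF[1]=C('$')+0=0+0=0
L[2]='a': occ=0, LF[2]=C('a')+0=1+0=1
L[3]='c': occ=0, LF[3]=C('c')+0=4+0=4
L[4]='e': occ=1, LF[4]=C('e')+1=11+1=12
L[5]='b': occ=0, LF[5]=C('b')+0=3+0=3
L[6]='c': occ=1, LF[6]=C('c')+1=4+1=5
L[7]='c': occ=2, LF[7]=C('c')+2=4+2=6
L[8]='g': occ=0, LF[8]=C('g')+0=14+0=14
L[9]='c': occ=3, LF[9]=C('c')+3=4+3=7
L[10]='d': occ=0, LF[10]=C('d')+0=9+0=9
L[11]='f': occ=0, LF[11]=C('f')+0=13+0=13
L[12]='c': occ=4, LF[12]=C('c')+4=4+4=8
L[13]='d': occ=1, LF[13]=C('d')+1=9+1=10
L[14]='a': occ=1, LF[14]=C('a')+1=1+1=2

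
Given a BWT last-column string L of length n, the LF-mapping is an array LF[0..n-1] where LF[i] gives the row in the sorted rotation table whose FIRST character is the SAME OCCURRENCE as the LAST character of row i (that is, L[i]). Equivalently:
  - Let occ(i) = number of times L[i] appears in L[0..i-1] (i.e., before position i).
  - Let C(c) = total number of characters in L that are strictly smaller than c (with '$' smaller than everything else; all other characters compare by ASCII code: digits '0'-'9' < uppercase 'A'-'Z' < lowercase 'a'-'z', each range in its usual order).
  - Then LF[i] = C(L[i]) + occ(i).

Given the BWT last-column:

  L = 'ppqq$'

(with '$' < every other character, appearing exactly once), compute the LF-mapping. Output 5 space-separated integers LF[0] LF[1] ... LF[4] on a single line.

Answer: 1 2 3 4 0

Derivation:
Char counts: '$':1, 'p':2, 'q':2
C (first-col start): C('$')=0, C('p')=1, C('q')=3
L[0]='p': occ=0, LF[0]=C('p')+0=1+0=1
L[1]='p': occ=1, LF[1]=C('p')+1=1+1=2
L[2]='q': occ=0, LF[2]=C('q')+0=3+0=3
L[3]='q': occ=1, LF[3]=C('q')+1=3+1=4
L[4]='$': occ=0, LF[4]=C('$')+0=0+0=0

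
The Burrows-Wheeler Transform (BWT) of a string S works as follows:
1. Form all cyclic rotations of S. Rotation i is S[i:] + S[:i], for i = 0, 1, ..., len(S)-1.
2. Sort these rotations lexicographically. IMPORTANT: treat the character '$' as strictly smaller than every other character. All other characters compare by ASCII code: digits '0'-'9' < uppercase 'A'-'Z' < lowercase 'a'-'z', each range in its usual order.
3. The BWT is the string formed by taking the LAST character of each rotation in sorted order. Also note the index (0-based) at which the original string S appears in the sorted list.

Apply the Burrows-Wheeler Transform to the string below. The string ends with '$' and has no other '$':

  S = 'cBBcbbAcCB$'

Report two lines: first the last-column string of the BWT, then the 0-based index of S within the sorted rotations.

Answer: BbCcBcbc$AB
8

Derivation:
All 11 rotations (rotation i = S[i:]+S[:i]):
  rot[0] = cBBcbbAcCB$
  rot[1] = BBcbbAcCB$c
  rot[2] = BcbbAcCB$cB
  rot[3] = cbbAcCB$cBB
  rot[4] = bbAcCB$cBBc
  rot[5] = bAcCB$cBBcb
  rot[6] = AcCB$cBBcbb
  rot[7] = cCB$cBBcbbA
  rot[8] = CB$cBBcbbAc
  rot[9] = B$cBBcbbAcC
  rot[10] = $cBBcbbAcCB
Sorted (with $ < everything):
  sorted[0] = $cBBcbbAcCB  (last char: 'B')
  sorted[1] = AcCB$cBBcbb  (last char: 'b')
  sorted[2] = B$cBBcbbAcC  (last char: 'C')
  sorted[3] = BBcbbAcCB$c  (last char: 'c')
  sorted[4] = BcbbAcCB$cB  (last char: 'B')
  sorted[5] = CB$cBBcbbAc  (last char: 'c')
  sorted[6] = bAcCB$cBBcb  (last char: 'b')
  sorted[7] = bbAcCB$cBBc  (last char: 'c')
  sorted[8] = cBBcbbAcCB$  (last char: '$')
  sorted[9] = cCB$cBBcbbA  (last char: 'A')
  sorted[10] = cbbAcCB$cBB  (last char: 'B')
Last column: BbCcBcbc$AB
Original string S is at sorted index 8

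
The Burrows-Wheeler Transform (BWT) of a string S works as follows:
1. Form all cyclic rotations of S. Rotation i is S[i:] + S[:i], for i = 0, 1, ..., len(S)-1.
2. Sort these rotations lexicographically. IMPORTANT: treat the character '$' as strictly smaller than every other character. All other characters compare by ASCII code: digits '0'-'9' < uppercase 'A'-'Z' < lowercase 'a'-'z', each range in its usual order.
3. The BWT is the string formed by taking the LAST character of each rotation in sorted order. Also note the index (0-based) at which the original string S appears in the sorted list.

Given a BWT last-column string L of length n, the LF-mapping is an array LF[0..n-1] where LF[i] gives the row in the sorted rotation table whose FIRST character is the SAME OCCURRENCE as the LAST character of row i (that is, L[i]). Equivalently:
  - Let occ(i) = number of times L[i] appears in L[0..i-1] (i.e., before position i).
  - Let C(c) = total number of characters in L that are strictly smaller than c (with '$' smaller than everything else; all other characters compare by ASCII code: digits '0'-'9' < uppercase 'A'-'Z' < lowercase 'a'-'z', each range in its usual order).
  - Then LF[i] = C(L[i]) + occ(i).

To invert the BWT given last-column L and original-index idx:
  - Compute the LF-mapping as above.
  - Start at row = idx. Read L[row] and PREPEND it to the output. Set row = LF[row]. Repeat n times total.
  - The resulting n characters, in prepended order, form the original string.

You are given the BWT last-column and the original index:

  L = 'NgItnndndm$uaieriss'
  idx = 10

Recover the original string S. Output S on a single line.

LF mapping: 2 7 1 17 11 12 4 13 5 10 0 18 3 8 6 14 9 15 16
Walk LF starting at row 10, prepending L[row]:
  step 1: row=10, L[10]='$', prepend. Next row=LF[10]=0
  step 2: row=0, L[0]='N', prepend. Next row=LF[0]=2
  step 3: row=2, L[2]='I', prepend. Next row=LF[2]=1
  step 4: row=1, L[1]='g', prepend. Next row=LF[1]=7
  step 5: row=7, L[7]='n', prepend. Next row=LF[7]=13
  step 6: row=13, L[13]='i', prepend. Next row=LF[13]=8
  step 7: row=8, L[8]='d', prepend. Next row=LF[8]=5
  step 8: row=5, L[5]='n', prepend. Next row=LF[5]=12
  step 9: row=12, L[12]='a', prepend. Next row=LF[12]=3
  step 10: row=3, L[3]='t', prepend. Next row=LF[3]=17
  step 11: row=17, L[17]='s', prepend. Next row=LF[17]=15
  step 12: row=15, L[15]='r', prepend. Next row=LF[15]=14
  step 13: row=14, L[14]='e', prepend. Next row=LF[14]=6
  step 14: row=6, L[6]='d', prepend. Next row=LF[6]=4
  step 15: row=4, L[4]='n', prepend. Next row=LF[4]=11
  step 16: row=11, L[11]='u', prepend. Next row=LF[11]=18
  step 17: row=18, L[18]='s', prepend. Next row=LF[18]=16
  step 18: row=16, L[16]='i', prepend. Next row=LF[16]=9
  step 19: row=9, L[9]='m', prepend. Next row=LF[9]=10
Reversed output: misunderstandingIN$

Answer: misunderstandingIN$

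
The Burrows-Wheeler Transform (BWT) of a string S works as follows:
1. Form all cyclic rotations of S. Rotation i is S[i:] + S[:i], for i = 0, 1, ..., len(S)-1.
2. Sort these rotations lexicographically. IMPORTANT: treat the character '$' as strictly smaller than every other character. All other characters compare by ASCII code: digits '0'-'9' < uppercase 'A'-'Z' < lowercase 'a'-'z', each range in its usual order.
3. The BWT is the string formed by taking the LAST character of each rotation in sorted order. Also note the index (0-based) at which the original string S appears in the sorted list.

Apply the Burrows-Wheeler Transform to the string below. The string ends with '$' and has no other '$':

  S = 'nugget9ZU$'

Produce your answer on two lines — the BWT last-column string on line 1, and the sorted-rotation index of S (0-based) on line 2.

All 10 rotations (rotation i = S[i:]+S[:i]):
  rot[0] = nugget9ZU$
  rot[1] = ugget9ZU$n
  rot[2] = gget9ZU$nu
  rot[3] = get9ZU$nug
  rot[4] = et9ZU$nugg
  rot[5] = t9ZU$nugge
  rot[6] = 9ZU$nugget
  rot[7] = ZU$nugget9
  rot[8] = U$nugget9Z
  rot[9] = $nugget9ZU
Sorted (with $ < everything):
  sorted[0] = $nugget9ZU  (last char: 'U')
  sorted[1] = 9ZU$nugget  (last char: 't')
  sorted[2] = U$nugget9Z  (last char: 'Z')
  sorted[3] = ZU$nugget9  (last char: '9')
  sorted[4] = et9ZU$nugg  (last char: 'g')
  sorted[5] = get9ZU$nug  (last char: 'g')
  sorted[6] = gget9ZU$nu  (last char: 'u')
  sorted[7] = nugget9ZU$  (last char: '$')
  sorted[8] = t9ZU$nugge  (last char: 'e')
  sorted[9] = ugget9ZU$n  (last char: 'n')
Last column: UtZ9ggu$en
Original string S is at sorted index 7

Answer: UtZ9ggu$en
7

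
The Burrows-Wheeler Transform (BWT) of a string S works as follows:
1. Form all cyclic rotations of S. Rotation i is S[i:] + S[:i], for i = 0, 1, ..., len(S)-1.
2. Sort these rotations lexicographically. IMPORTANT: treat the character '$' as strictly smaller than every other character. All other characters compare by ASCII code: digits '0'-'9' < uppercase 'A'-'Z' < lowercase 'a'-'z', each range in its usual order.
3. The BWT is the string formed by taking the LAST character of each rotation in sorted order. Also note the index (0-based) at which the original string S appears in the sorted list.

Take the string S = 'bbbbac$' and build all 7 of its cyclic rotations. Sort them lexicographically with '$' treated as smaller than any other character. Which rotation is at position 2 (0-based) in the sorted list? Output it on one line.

Answer: bac$bbb

Derivation:
All 7 rotations (rotation i = S[i:]+S[:i]):
  rot[0] = bbbbac$
  rot[1] = bbbac$b
  rot[2] = bbac$bb
  rot[3] = bac$bbb
  rot[4] = ac$bbbb
  rot[5] = c$bbbba
  rot[6] = $bbbbac
Sorted (with $ < everything):
  sorted[0] = $bbbbac
  sorted[1] = ac$bbbb
  sorted[2] = bac$bbb
  sorted[3] = bbac$bb
  sorted[4] = bbbac$b
  sorted[5] = bbbbac$
  sorted[6] = c$bbbba
sorted[2] = bac$bbb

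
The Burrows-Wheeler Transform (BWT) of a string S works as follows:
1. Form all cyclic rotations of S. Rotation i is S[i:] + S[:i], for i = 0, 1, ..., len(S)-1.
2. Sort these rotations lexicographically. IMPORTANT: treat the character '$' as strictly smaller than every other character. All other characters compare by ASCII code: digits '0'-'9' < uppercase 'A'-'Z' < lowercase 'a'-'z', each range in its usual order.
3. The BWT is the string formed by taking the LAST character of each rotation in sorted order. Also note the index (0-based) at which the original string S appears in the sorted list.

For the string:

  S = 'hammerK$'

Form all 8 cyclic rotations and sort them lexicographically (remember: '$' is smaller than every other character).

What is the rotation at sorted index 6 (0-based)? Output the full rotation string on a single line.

Answer: mmerK$ha

Derivation:
All 8 rotations (rotation i = S[i:]+S[:i]):
  rot[0] = hammerK$
  rot[1] = ammerK$h
  rot[2] = mmerK$ha
  rot[3] = merK$ham
  rot[4] = erK$hamm
  rot[5] = rK$hamme
  rot[6] = K$hammer
  rot[7] = $hammerK
Sorted (with $ < everything):
  sorted[0] = $hammerK
  sorted[1] = K$hammer
  sorted[2] = ammerK$h
  sorted[3] = erK$hamm
  sorted[4] = hammerK$
  sorted[5] = merK$ham
  sorted[6] = mmerK$ha
  sorted[7] = rK$hamme
sorted[6] = mmerK$ha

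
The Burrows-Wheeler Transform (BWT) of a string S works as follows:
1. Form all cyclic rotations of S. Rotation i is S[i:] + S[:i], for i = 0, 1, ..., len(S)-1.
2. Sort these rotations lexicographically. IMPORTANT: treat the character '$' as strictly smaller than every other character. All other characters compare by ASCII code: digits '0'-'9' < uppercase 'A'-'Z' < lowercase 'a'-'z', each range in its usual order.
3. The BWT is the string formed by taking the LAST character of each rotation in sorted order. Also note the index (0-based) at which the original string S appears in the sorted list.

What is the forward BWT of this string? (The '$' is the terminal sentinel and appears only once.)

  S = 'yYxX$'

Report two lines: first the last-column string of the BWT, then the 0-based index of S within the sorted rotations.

Answer: XxyY$
4

Derivation:
All 5 rotations (rotation i = S[i:]+S[:i]):
  rot[0] = yYxX$
  rot[1] = YxX$y
  rot[2] = xX$yY
  rot[3] = X$yYx
  rot[4] = $yYxX
Sorted (with $ < everything):
  sorted[0] = $yYxX  (last char: 'X')
  sorted[1] = X$yYx  (last char: 'x')
  sorted[2] = YxX$y  (last char: 'y')
  sorted[3] = xX$yY  (last char: 'Y')
  sorted[4] = yYxX$  (last char: '$')
Last column: XxyY$
Original string S is at sorted index 4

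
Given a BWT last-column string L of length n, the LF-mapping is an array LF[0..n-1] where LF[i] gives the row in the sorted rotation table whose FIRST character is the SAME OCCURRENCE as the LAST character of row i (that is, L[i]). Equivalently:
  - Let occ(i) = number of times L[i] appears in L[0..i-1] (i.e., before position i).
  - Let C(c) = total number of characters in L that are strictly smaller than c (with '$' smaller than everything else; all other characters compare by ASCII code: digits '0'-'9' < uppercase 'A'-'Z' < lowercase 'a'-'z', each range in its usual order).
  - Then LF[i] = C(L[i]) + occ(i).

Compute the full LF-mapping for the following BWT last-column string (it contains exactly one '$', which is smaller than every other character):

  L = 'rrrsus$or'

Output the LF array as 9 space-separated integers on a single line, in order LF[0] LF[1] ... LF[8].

Answer: 2 3 4 6 8 7 0 1 5

Derivation:
Char counts: '$':1, 'o':1, 'r':4, 's':2, 'u':1
C (first-col start): C('$')=0, C('o')=1, C('r')=2, C('s')=6, C('u')=8
L[0]='r': occ=0, LF[0]=C('r')+0=2+0=2
L[1]='r': occ=1, LF[1]=C('r')+1=2+1=3
L[2]='r': occ=2, LF[2]=C('r')+2=2+2=4
L[3]='s': occ=0, LF[3]=C('s')+0=6+0=6
L[4]='u': occ=0, LF[4]=C('u')+0=8+0=8
L[5]='s': occ=1, LF[5]=C('s')+1=6+1=7
L[6]='$': occ=0, LF[6]=C('$')+0=0+0=0
L[7]='o': occ=0, LF[7]=C('o')+0=1+0=1
L[8]='r': occ=3, LF[8]=C('r')+3=2+3=5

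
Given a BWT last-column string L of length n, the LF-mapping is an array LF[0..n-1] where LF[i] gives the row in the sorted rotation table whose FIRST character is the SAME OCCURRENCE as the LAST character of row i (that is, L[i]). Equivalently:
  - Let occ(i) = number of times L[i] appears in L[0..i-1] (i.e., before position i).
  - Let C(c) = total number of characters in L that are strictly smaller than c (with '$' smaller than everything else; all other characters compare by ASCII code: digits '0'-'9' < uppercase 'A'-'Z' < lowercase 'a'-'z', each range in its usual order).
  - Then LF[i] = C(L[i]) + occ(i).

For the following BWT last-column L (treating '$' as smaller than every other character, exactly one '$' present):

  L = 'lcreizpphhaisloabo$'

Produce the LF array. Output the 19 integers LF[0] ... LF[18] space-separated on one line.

Char counts: '$':1, 'a':2, 'b':1, 'c':1, 'e':1, 'h':2, 'i':2, 'l':2, 'o':2, 'p':2, 'r':1, 's':1, 'z':1
C (first-col start): C('$')=0, C('a')=1, C('b')=3, C('c')=4, C('e')=5, C('h')=6, C('i')=8, C('l')=10, C('o')=12, C('p')=14, C('r')=16, C('s')=17, C('z')=18
L[0]='l': occ=0, LF[0]=C('l')+0=10+0=10
L[1]='c': occ=0, LF[1]=C('c')+0=4+0=4
L[2]='r': occ=0, LF[2]=C('r')+0=16+0=16
L[3]='e': occ=0, LF[3]=C('e')+0=5+0=5
L[4]='i': occ=0, LF[4]=C('i')+0=8+0=8
L[5]='z': occ=0, LF[5]=C('z')+0=18+0=18
L[6]='p': occ=0, LF[6]=C('p')+0=14+0=14
L[7]='p': occ=1, LF[7]=C('p')+1=14+1=15
L[8]='h': occ=0, LF[8]=C('h')+0=6+0=6
L[9]='h': occ=1, LF[9]=C('h')+1=6+1=7
L[10]='a': occ=0, LF[10]=C('a')+0=1+0=1
L[11]='i': occ=1, LF[11]=C('i')+1=8+1=9
L[12]='s': occ=0, LF[12]=C('s')+0=17+0=17
L[13]='l': occ=1, LF[13]=C('l')+1=10+1=11
L[14]='o': occ=0, LF[14]=C('o')+0=12+0=12
L[15]='a': occ=1, LF[15]=C('a')+1=1+1=2
L[16]='b': occ=0, LF[16]=C('b')+0=3+0=3
L[17]='o': occ=1, LF[17]=C('o')+1=12+1=13
L[18]='$': occ=0, LF[18]=C('$')+0=0+0=0

Answer: 10 4 16 5 8 18 14 15 6 7 1 9 17 11 12 2 3 13 0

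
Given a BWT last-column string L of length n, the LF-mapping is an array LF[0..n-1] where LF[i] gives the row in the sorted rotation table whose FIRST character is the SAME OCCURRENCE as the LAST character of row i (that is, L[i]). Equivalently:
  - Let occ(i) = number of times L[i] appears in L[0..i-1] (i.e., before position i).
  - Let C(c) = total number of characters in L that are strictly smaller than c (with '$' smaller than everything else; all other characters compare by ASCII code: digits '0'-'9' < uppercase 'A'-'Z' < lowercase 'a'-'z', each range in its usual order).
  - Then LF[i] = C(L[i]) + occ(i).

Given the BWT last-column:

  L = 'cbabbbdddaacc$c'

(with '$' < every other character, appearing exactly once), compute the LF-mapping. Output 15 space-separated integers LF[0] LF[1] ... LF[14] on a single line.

Char counts: '$':1, 'a':3, 'b':4, 'c':4, 'd':3
C (first-col start): C('$')=0, C('a')=1, C('b')=4, C('c')=8, C('d')=12
L[0]='c': occ=0, LF[0]=C('c')+0=8+0=8
L[1]='b': occ=0, LF[1]=C('b')+0=4+0=4
L[2]='a': occ=0, LF[2]=C('a')+0=1+0=1
L[3]='b': occ=1, LF[3]=C('b')+1=4+1=5
L[4]='b': occ=2, LF[4]=C('b')+2=4+2=6
L[5]='b': occ=3, LF[5]=C('b')+3=4+3=7
L[6]='d': occ=0, LF[6]=C('d')+0=12+0=12
L[7]='d': occ=1, LF[7]=C('d')+1=12+1=13
L[8]='d': occ=2, LF[8]=C('d')+2=12+2=14
L[9]='a': occ=1, LF[9]=C('a')+1=1+1=2
L[10]='a': occ=2, LF[10]=C('a')+2=1+2=3
L[11]='c': occ=1, LF[11]=C('c')+1=8+1=9
L[12]='c': occ=2, LF[12]=C('c')+2=8+2=10
L[13]='$': occ=0, LF[13]=C('$')+0=0+0=0
L[14]='c': occ=3, LF[14]=C('c')+3=8+3=11

Answer: 8 4 1 5 6 7 12 13 14 2 3 9 10 0 11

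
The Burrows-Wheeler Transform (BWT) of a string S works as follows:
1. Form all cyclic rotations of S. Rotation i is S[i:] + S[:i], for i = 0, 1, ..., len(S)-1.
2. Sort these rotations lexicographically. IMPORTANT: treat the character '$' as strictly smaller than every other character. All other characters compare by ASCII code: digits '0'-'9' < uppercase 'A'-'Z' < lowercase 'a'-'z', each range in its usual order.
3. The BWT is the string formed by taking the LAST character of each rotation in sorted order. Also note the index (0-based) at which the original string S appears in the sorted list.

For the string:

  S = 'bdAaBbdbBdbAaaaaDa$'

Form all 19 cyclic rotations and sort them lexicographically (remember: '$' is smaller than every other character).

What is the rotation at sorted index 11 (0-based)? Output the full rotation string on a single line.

Answer: aaaaDa$bdAaBbdbBdbA

Derivation:
All 19 rotations (rotation i = S[i:]+S[:i]):
  rot[0] = bdAaBbdbBdbAaaaaDa$
  rot[1] = dAaBbdbBdbAaaaaDa$b
  rot[2] = AaBbdbBdbAaaaaDa$bd
  rot[3] = aBbdbBdbAaaaaDa$bdA
  rot[4] = BbdbBdbAaaaaDa$bdAa
  rot[5] = bdbBdbAaaaaDa$bdAaB
  rot[6] = dbBdbAaaaaDa$bdAaBb
  rot[7] = bBdbAaaaaDa$bdAaBbd
  rot[8] = BdbAaaaaDa$bdAaBbdb
  rot[9] = dbAaaaaDa$bdAaBbdbB
  rot[10] = bAaaaaDa$bdAaBbdbBd
  rot[11] = AaaaaDa$bdAaBbdbBdb
  rot[12] = aaaaDa$bdAaBbdbBdbA
  rot[13] = aaaDa$bdAaBbdbBdbAa
  rot[14] = aaDa$bdAaBbdbBdbAaa
  rot[15] = aDa$bdAaBbdbBdbAaaa
  rot[16] = Da$bdAaBbdbBdbAaaaa
  rot[17] = a$bdAaBbdbBdbAaaaaD
  rot[18] = $bdAaBbdbBdbAaaaaDa
Sorted (with $ < everything):
  sorted[0] = $bdAaBbdbBdbAaaaaDa
  sorted[1] = AaBbdbBdbAaaaaDa$bd
  sorted[2] = AaaaaDa$bdAaBbdbBdb
  sorted[3] = BbdbBdbAaaaaDa$bdAa
  sorted[4] = BdbAaaaaDa$bdAaBbdb
  sorted[5] = Da$bdAaBbdbBdbAaaaa
  sorted[6] = a$bdAaBbdbBdbAaaaaD
  sorted[7] = aBbdbBdbAaaaaDa$bdA
  sorted[8] = aDa$bdAaBbdbBdbAaaa
  sorted[9] = aaDa$bdAaBbdbBdbAaa
  sorted[10] = aaaDa$bdAaBbdbBdbAa
  sorted[11] = aaaaDa$bdAaBbdbBdbA
  sorted[12] = bAaaaaDa$bdAaBbdbBd
  sorted[13] = bBdbAaaaaDa$bdAaBbd
  sorted[14] = bdAaBbdbBdbAaaaaDa$
  sorted[15] = bdbBdbAaaaaDa$bdAaB
  sorted[16] = dAaBbdbBdbAaaaaDa$b
  sorted[17] = dbAaaaaDa$bdAaBbdbB
  sorted[18] = dbBdbAaaaaDa$bdAaBb
sorted[11] = aaaaDa$bdAaBbdbBdbA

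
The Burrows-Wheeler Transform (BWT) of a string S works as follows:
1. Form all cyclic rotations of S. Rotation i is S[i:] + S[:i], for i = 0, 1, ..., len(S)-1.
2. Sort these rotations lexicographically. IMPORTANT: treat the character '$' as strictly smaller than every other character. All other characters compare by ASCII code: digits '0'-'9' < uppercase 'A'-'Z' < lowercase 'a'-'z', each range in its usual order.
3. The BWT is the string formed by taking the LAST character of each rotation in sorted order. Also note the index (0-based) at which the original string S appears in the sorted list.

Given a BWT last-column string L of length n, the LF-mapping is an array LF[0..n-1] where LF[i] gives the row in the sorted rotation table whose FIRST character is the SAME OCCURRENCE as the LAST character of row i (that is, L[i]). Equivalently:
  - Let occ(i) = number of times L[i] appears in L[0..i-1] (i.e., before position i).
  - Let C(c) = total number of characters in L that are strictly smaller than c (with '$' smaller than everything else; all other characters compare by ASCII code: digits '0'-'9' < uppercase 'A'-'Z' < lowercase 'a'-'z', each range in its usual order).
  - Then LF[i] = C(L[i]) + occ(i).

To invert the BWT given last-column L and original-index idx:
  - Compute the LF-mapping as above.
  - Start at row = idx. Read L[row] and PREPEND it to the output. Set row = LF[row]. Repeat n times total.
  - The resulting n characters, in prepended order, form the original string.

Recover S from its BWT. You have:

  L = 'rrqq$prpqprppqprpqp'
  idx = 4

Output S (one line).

Answer: pqprrppqqrqpqpprpr$

Derivation:
LF mapping: 14 15 9 10 0 1 16 2 11 3 17 4 5 12 6 18 7 13 8
Walk LF starting at row 4, prepending L[row]:
  step 1: row=4, L[4]='$', prepend. Next row=LF[4]=0
  step 2: row=0, L[0]='r', prepend. Next row=LF[0]=14
  step 3: row=14, L[14]='p', prepend. Next row=LF[14]=6
  step 4: row=6, L[6]='r', prepend. Next row=LF[6]=16
  step 5: row=16, L[16]='p', prepend. Next row=LF[16]=7
  step 6: row=7, L[7]='p', prepend. Next row=LF[7]=2
  step 7: row=2, L[2]='q', prepend. Next row=LF[2]=9
  step 8: row=9, L[9]='p', prepend. Next row=LF[9]=3
  step 9: row=3, L[3]='q', prepend. Next row=LF[3]=10
  step 10: row=10, L[10]='r', prepend. Next row=LF[10]=17
  step 11: row=17, L[17]='q', prepend. Next row=LF[17]=13
  step 12: row=13, L[13]='q', prepend. Next row=LF[13]=12
  step 13: row=12, L[12]='p', prepend. Next row=LF[12]=5
  step 14: row=5, L[5]='p', prepend. Next row=LF[5]=1
  step 15: row=1, L[1]='r', prepend. Next row=LF[1]=15
  step 16: row=15, L[15]='r', prepend. Next row=LF[15]=18
  step 17: row=18, L[18]='p', prepend. Next row=LF[18]=8
  step 18: row=8, L[8]='q', prepend. Next row=LF[8]=11
  step 19: row=11, L[11]='p', prepend. Next row=LF[11]=4
Reversed output: pqprrppqqrqpqpprpr$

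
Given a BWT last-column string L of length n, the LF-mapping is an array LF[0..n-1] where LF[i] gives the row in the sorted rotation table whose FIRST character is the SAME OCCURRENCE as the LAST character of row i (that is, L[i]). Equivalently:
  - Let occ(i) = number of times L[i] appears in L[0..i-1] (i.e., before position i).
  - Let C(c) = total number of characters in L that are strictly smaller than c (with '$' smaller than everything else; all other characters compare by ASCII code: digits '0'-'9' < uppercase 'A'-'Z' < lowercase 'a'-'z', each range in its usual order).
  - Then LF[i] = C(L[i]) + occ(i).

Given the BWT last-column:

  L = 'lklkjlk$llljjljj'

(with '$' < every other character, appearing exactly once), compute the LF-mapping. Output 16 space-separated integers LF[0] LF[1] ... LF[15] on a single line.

Char counts: '$':1, 'j':5, 'k':3, 'l':7
C (first-col start): C('$')=0, C('j')=1, C('k')=6, C('l')=9
L[0]='l': occ=0, LF[0]=C('l')+0=9+0=9
L[1]='k': occ=0, LF[1]=C('k')+0=6+0=6
L[2]='l': occ=1, LF[2]=C('l')+1=9+1=10
L[3]='k': occ=1, LF[3]=C('k')+1=6+1=7
L[4]='j': occ=0, LF[4]=C('j')+0=1+0=1
L[5]='l': occ=2, LF[5]=C('l')+2=9+2=11
L[6]='k': occ=2, LF[6]=C('k')+2=6+2=8
L[7]='$': occ=0, LF[7]=C('$')+0=0+0=0
L[8]='l': occ=3, LF[8]=C('l')+3=9+3=12
L[9]='l': occ=4, LF[9]=C('l')+4=9+4=13
L[10]='l': occ=5, LF[10]=C('l')+5=9+5=14
L[11]='j': occ=1, LF[11]=C('j')+1=1+1=2
L[12]='j': occ=2, LF[12]=C('j')+2=1+2=3
L[13]='l': occ=6, LF[13]=C('l')+6=9+6=15
L[14]='j': occ=3, LF[14]=C('j')+3=1+3=4
L[15]='j': occ=4, LF[15]=C('j')+4=1+4=5

Answer: 9 6 10 7 1 11 8 0 12 13 14 2 3 15 4 5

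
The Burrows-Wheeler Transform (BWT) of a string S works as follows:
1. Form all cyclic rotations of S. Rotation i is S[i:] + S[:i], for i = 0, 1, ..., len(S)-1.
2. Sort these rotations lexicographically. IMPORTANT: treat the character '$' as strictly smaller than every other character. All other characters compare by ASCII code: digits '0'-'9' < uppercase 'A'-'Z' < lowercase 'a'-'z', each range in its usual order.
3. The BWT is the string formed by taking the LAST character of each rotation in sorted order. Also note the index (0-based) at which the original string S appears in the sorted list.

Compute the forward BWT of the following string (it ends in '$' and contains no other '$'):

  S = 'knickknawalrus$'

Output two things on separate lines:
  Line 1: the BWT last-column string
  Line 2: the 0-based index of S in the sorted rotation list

Answer: swninck$akklura
7

Derivation:
All 15 rotations (rotation i = S[i:]+S[:i]):
  rot[0] = knickknawalrus$
  rot[1] = nickknawalrus$k
  rot[2] = ickknawalrus$kn
  rot[3] = ckknawalrus$kni
  rot[4] = kknawalrus$knic
  rot[5] = knawalrus$knick
  rot[6] = nawalrus$knickk
  rot[7] = awalrus$knickkn
  rot[8] = walrus$knickkna
  rot[9] = alrus$knickknaw
  rot[10] = lrus$knickknawa
  rot[11] = rus$knickknawal
  rot[12] = us$knickknawalr
  rot[13] = s$knickknawalru
  rot[14] = $knickknawalrus
Sorted (with $ < everything):
  sorted[0] = $knickknawalrus  (last char: 's')
  sorted[1] = alrus$knickknaw  (last char: 'w')
  sorted[2] = awalrus$knickkn  (last char: 'n')
  sorted[3] = ckknawalrus$kni  (last char: 'i')
  sorted[4] = ickknawalrus$kn  (last char: 'n')
  sorted[5] = kknawalrus$knic  (last char: 'c')
  sorted[6] = knawalrus$knick  (last char: 'k')
  sorted[7] = knickknawalrus$  (last char: '$')
  sorted[8] = lrus$knickknawa  (last char: 'a')
  sorted[9] = nawalrus$knickk  (last char: 'k')
  sorted[10] = nickknawalrus$k  (last char: 'k')
  sorted[11] = rus$knickknawal  (last char: 'l')
  sorted[12] = s$knickknawalru  (last char: 'u')
  sorted[13] = us$knickknawalr  (last char: 'r')
  sorted[14] = walrus$knickkna  (last char: 'a')
Last column: swninck$akklura
Original string S is at sorted index 7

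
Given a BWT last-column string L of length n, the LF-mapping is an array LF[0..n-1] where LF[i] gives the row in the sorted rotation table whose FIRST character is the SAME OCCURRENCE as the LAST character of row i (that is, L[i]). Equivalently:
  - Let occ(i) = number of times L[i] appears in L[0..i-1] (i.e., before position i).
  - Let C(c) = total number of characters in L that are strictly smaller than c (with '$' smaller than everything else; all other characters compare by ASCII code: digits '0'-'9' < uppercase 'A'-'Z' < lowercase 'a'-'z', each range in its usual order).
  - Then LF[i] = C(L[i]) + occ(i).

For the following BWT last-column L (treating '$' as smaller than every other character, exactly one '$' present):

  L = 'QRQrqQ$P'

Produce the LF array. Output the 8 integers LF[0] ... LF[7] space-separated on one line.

Char counts: '$':1, 'P':1, 'Q':3, 'R':1, 'q':1, 'r':1
C (first-col start): C('$')=0, C('P')=1, C('Q')=2, C('R')=5, C('q')=6, C('r')=7
L[0]='Q': occ=0, LF[0]=C('Q')+0=2+0=2
L[1]='R': occ=0, LF[1]=C('R')+0=5+0=5
L[2]='Q': occ=1, LF[2]=C('Q')+1=2+1=3
L[3]='r': occ=0, LF[3]=C('r')+0=7+0=7
L[4]='q': occ=0, LF[4]=C('q')+0=6+0=6
L[5]='Q': occ=2, LF[5]=C('Q')+2=2+2=4
L[6]='$': occ=0, LF[6]=C('$')+0=0+0=0
L[7]='P': occ=0, LF[7]=C('P')+0=1+0=1

Answer: 2 5 3 7 6 4 0 1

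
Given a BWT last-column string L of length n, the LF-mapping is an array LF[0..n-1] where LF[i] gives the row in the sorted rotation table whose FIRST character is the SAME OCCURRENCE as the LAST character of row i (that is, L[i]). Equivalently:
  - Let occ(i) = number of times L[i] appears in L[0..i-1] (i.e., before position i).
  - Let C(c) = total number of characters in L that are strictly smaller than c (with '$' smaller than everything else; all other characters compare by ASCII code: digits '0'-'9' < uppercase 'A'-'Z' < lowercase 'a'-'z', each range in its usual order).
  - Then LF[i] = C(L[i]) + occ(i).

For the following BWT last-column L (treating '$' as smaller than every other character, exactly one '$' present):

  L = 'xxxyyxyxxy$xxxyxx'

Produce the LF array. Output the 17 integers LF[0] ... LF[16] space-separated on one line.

Char counts: '$':1, 'x':11, 'y':5
C (first-col start): C('$')=0, C('x')=1, C('y')=12
L[0]='x': occ=0, LF[0]=C('x')+0=1+0=1
L[1]='x': occ=1, LF[1]=C('x')+1=1+1=2
L[2]='x': occ=2, LF[2]=C('x')+2=1+2=3
L[3]='y': occ=0, LF[3]=C('y')+0=12+0=12
L[4]='y': occ=1, LF[4]=C('y')+1=12+1=13
L[5]='x': occ=3, LF[5]=C('x')+3=1+3=4
L[6]='y': occ=2, LF[6]=C('y')+2=12+2=14
L[7]='x': occ=4, LF[7]=C('x')+4=1+4=5
L[8]='x': occ=5, LF[8]=C('x')+5=1+5=6
L[9]='y': occ=3, LF[9]=C('y')+3=12+3=15
L[10]='$': occ=0, LF[10]=C('$')+0=0+0=0
L[11]='x': occ=6, LF[11]=C('x')+6=1+6=7
L[12]='x': occ=7, LF[12]=C('x')+7=1+7=8
L[13]='x': occ=8, LF[13]=C('x')+8=1+8=9
L[14]='y': occ=4, LF[14]=C('y')+4=12+4=16
L[15]='x': occ=9, LF[15]=C('x')+9=1+9=10
L[16]='x': occ=10, LF[16]=C('x')+10=1+10=11

Answer: 1 2 3 12 13 4 14 5 6 15 0 7 8 9 16 10 11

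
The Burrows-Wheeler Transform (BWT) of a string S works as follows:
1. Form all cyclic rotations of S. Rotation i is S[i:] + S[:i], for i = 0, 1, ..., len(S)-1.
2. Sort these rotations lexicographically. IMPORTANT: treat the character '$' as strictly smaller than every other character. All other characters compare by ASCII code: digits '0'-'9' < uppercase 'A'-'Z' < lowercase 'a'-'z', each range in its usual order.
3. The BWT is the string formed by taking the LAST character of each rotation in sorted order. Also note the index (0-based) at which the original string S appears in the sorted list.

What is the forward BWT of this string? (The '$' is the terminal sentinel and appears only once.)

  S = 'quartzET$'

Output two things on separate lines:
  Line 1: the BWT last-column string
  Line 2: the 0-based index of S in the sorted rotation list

Answer: TzEu$arqt
4

Derivation:
All 9 rotations (rotation i = S[i:]+S[:i]):
  rot[0] = quartzET$
  rot[1] = uartzET$q
  rot[2] = artzET$qu
  rot[3] = rtzET$qua
  rot[4] = tzET$quar
  rot[5] = zET$quart
  rot[6] = ET$quartz
  rot[7] = T$quartzE
  rot[8] = $quartzET
Sorted (with $ < everything):
  sorted[0] = $quartzET  (last char: 'T')
  sorted[1] = ET$quartz  (last char: 'z')
  sorted[2] = T$quartzE  (last char: 'E')
  sorted[3] = artzET$qu  (last char: 'u')
  sorted[4] = quartzET$  (last char: '$')
  sorted[5] = rtzET$qua  (last char: 'a')
  sorted[6] = tzET$quar  (last char: 'r')
  sorted[7] = uartzET$q  (last char: 'q')
  sorted[8] = zET$quart  (last char: 't')
Last column: TzEu$arqt
Original string S is at sorted index 4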